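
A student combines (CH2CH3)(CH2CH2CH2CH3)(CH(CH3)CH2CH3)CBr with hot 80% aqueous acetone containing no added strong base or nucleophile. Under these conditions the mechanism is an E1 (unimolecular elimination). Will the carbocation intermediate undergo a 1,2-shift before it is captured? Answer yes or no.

The first-formed carbocation is tertiary.
No single 1,2-shift to an adjacent carbon would produce a more-substituted cation than the one already present, so no rearrangement occurs.

no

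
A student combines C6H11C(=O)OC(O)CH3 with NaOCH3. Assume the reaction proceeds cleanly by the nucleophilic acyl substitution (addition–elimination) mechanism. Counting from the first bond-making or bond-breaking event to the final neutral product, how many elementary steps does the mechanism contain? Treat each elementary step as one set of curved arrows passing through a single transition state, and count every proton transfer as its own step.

Step 1: Nucleophilic addition of CH3O⁻ to the acyl carbon breaks the π(C=O) bond and yields a tetrahedral, anionic intermediate.
Step 2: Elimination step: re-formation of the carbonyl π bond drives out CH3CO2⁻, giving the new acyl compound.
Total: 2 elementary steps.

2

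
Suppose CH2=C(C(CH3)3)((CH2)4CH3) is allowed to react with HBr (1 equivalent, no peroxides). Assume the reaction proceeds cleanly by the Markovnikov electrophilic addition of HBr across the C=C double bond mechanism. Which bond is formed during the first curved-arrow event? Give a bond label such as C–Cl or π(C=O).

Step 1: Electrophilic addition begins with the π(C=C) electrons forming a bond to the proton of HBr. Following Markovnikov's rule, the resulting cation is tertiary. The H–Br bond breaks heterolytically, releasing Br⁻.
The bond formed in this step is the C–H bond.

C–H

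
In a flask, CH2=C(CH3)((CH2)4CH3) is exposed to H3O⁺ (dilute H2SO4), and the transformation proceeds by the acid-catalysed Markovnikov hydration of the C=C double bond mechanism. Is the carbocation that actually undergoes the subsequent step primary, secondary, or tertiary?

tertiary

Step 1: Electrophilic addition begins with the π(C=C) electrons forming a bond to the proton of H3O⁺. Following Markovnikov's rule, the resulting cation is tertiary. H2O is released.
No single 1,2-shift to an adjacent carbon would give a more-substituted cation, so no rearrangement occurs.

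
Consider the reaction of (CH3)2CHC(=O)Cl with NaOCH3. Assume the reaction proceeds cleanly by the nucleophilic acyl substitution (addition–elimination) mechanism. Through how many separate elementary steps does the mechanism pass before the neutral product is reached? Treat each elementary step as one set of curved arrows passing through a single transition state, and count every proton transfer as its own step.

Step 1: A lone pair on the O of CH3O⁻ attacks the electrophilic acyl carbon; the π(C=O) electrons move onto oxygen, giving a tetrahedral intermediate.
Step 2: Elimination step: re-formation of the carbonyl π bond drives out Cl⁻, giving the new acyl compound.
Total: 2 elementary steps.

2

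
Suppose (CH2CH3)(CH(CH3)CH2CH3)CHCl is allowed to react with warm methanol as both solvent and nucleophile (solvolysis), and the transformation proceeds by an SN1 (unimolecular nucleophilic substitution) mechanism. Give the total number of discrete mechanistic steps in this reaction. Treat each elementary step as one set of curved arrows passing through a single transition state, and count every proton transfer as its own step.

4

Step 1: Unassisted departure of Cl⁻ (taking the C–Cl bonding pair) generates a secondary carbocation.
Step 2: Carbocation rearrangement: a 1,2-hydride shift from the adjacent sec-butyl carbon converts the initially-formed secondary cation into the more stable tertiary cation.
Step 3: CH3OH donates an oxygen lone pair into the empty p orbital of the cation, giving a protonated ether (an oxonium ion).
Step 4: Deprotonation of the oxonium oxygen by solvent methanol yields the neutral ether.
Total: 4 elementary steps.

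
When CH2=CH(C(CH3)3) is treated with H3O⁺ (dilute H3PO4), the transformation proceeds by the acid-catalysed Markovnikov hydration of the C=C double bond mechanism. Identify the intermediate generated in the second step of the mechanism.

tertiary carbocation

Step 1: Electrophilic addition begins with the π(C=C) electrons forming a bond to the proton of H3O⁺. Following Markovnikov's rule, the resulting cation is secondary. H2O is released.
Step 2: A methyl group with its bonding pair migrates from the adjacent tert-butyl carbon to the cationic centre — a 1,2-methyl shift — upgrading the secondary cation to a tertiary one.
After step 2 the species present is a tertiary carbocation.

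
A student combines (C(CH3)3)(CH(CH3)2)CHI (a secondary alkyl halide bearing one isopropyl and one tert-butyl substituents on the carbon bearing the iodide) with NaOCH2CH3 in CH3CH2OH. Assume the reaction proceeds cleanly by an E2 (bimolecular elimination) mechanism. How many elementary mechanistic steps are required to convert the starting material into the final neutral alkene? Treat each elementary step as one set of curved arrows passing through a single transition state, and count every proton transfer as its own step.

Step 1: In one step, CH3CH2O⁻ pulls off a β-proton, the C–I bond cleaves, and a C=C double bond forms between the α- and β-carbons (E2, anti elimination).
Total: 1 elementary step.

1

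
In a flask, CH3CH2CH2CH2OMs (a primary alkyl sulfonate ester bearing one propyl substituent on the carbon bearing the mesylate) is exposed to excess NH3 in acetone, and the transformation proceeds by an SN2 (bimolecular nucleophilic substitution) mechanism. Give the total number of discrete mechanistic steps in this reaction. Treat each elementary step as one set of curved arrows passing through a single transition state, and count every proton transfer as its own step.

Step 1: A lone pair on the N of NH3 attacks the α-carbon from the back side while the C–O bond breaks; both bonding electrons leave with MsO⁻. The product of this concerted step is an alkylammonium ion.
Step 2: A second equivalent of NH3 removes a proton from the N, giving the neutral product.
Total: 2 elementary steps.

2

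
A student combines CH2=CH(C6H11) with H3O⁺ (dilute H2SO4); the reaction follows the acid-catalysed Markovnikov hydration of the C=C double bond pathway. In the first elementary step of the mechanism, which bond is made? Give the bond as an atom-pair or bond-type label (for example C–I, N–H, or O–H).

Step 1: The π electrons of the C=C bond attack a proton of H3O⁺; Markovnikov addition places the new C–H on the less-substituted alkene carbon, so the positive charge ends up on the more-substituted carbon — a secondary carbocation. H2O is released.
The bond formed in this step is the C–H bond.

C–H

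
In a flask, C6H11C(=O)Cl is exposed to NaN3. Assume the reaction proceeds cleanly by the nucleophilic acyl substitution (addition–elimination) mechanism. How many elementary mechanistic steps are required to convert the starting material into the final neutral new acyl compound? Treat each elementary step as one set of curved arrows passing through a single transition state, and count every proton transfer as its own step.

Step 1: Nucleophilic addition of N3⁻ to the acyl carbon breaks the π(C=O) bond and yields a tetrahedral, anionic intermediate.
Step 2: Collapse of the tetrahedral intermediate: the alkoxide oxygen pushes its lone pair back to re-form C=O while Cl⁻ leaves.
Total: 2 elementary steps.

2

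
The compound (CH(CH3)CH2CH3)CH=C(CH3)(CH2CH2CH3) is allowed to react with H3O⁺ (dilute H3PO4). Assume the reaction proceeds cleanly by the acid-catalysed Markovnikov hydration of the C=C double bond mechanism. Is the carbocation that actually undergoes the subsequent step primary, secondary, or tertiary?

tertiary

Step 1: Protonation of the alkene by H3O⁺: the π bond acts as the nucleophile and picks up H⁺, giving the more stable (Markovnikov) tertiary carbocation. H2O is released.
No single 1,2-shift to an adjacent carbon would give a more-substituted cation, so no rearrangement occurs.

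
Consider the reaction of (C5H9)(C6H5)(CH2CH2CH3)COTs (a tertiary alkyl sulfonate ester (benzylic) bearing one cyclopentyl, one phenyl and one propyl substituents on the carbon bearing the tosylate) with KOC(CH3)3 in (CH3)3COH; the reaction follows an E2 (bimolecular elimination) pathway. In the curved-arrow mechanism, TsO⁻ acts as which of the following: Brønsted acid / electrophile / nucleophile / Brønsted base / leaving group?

leaving group

Step 1: Concerted anti-periplanar elimination: (CH3)3CO⁻ abstracts a β-H while TsO⁻ leaves, and the C–H electrons become the new C=C π bond — all in a single transition state.
TsO⁻ departs with both electrons of the breaking σ-bond — that is the definition of a leaving group.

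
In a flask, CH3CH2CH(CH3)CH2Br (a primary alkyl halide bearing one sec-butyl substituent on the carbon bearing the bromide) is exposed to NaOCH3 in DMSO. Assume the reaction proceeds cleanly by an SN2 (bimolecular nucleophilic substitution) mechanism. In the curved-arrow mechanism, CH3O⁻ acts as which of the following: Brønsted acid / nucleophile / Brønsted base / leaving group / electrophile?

nucleophile

Step 1: CH3O⁻ attacks the back face of the α-carbon while Br⁻ departs with the C–Br bonding pair — a single concerted displacement through a pentacoordinate transition state.
CH3O⁻ donates an electron pair to form a new σ-bond to carbon — it is the nucleophile.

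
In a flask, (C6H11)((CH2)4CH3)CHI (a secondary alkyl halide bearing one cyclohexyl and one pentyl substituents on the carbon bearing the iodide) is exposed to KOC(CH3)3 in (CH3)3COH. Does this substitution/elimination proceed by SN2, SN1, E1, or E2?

Conditions: a strong/bulky base with a secondary substrate bearing a β-hydrogen.
These conditions are the textbook signature of the E2 pathway.
A strong (often hindered) base removes a β-H in concert with loss of the leaving group — bimolecular elimination.

E2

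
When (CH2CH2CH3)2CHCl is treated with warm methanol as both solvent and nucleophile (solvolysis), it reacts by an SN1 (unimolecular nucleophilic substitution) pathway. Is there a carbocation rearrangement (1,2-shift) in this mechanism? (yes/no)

no

The first-formed carbocation is secondary.
No single 1,2-shift to an adjacent carbon would produce a more-substituted cation than the one already present, so no rearrangement occurs.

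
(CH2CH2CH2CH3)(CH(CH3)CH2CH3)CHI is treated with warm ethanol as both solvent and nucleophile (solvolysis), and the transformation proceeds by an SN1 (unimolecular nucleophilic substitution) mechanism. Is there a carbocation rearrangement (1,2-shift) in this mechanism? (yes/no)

yes

The first-formed carbocation is secondary.
The adjacent sec-butyl carbon already bears 2 other carbon substituents and has a hydrogen to migrate; after a 1,2-hydride shift from that carbon the positive charge sits on a tertiary centre.
Tertiary is more stable than secondary, so the shift occurs.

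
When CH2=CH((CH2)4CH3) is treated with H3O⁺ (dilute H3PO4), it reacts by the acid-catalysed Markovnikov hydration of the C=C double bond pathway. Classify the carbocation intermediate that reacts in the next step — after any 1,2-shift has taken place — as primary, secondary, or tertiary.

Step 1: Protonation of the alkene by H3O⁺: the π bond acts as the nucleophile and picks up H⁺, giving the more stable (Markovnikov) secondary carbocation. H2O is released.
No single 1,2-shift to an adjacent carbon would give a more-substituted cation, so no rearrangement occurs.

secondary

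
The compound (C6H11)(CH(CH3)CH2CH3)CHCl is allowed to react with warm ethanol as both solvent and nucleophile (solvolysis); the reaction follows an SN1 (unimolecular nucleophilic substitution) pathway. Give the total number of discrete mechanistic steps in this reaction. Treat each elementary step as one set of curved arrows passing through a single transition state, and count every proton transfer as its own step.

4

Step 1: The C–Cl bond breaks with both electrons going to the chloride; Cl⁻ leaves and a secondary carbocation remains.
Step 2: A 1,2-hydride shift from the adjacent cyclohexyl carbon moves the positive charge from the secondary centre to an adjacent carbon, generating a more stable tertiary carbocation.
Step 3: Nucleophilic capture: the oxygen of CH3CH2OH bonds to the cationic carbon, producing an oxonium-ion intermediate.
Step 4: A second solvent molecule removes the proton on oxygen, giving the neutral ether product.
Total: 4 elementary steps.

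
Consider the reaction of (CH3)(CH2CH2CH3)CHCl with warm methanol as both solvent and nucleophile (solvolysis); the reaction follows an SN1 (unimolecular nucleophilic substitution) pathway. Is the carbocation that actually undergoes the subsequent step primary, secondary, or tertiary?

Step 1: Ionisation: the C–Cl σ-bond cleaves heterolytically; both bonding electrons depart with Cl⁻, leaving a secondary carbocation at the α-carbon.
No single 1,2-shift to an adjacent carbon would give a more-substituted cation, so no rearrangement occurs.

secondary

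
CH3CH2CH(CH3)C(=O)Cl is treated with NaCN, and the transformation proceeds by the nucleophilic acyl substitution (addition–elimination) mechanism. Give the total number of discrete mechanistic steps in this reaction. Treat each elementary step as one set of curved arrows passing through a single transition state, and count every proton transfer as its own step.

2

Step 1: CN⁻ adds to the carbonyl carbon; the C=O π electrons shift onto oxygen and a tetrahedral alkoxide intermediate forms.
Step 2: An oxygen lone pair re-forms the C=O π bond as the C–Cl σ-bond breaks; Cl⁻ is expelled.
Total: 2 elementary steps.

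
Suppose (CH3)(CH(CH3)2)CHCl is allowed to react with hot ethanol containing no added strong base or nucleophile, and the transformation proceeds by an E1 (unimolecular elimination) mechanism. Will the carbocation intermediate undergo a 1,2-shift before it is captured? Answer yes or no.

The first-formed carbocation is secondary.
The adjacent isopropyl carbon already bears 2 other carbon substituents and has a hydrogen to migrate; after a 1,2-hydride shift from that carbon the positive charge sits on a tertiary centre.
Tertiary is more stable than secondary, so the shift occurs.

yes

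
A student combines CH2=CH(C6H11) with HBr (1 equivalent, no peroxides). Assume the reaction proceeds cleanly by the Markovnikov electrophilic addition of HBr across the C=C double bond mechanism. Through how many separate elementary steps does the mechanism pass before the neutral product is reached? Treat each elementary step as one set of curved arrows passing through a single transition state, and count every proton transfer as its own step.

Step 1: The π electrons of the C=C bond attack a proton of HBr; Markovnikov addition places the new C–H on the less-substituted alkene carbon, so the positive charge ends up on the more-substituted carbon — a secondary carbocation. The H–Br bond breaks heterolytically, releasing Br⁻.
Step 2: A hydride (H with its bonding pair) migrates from the adjacent cyclohexyl carbon to the cationic centre — a 1,2-hydride shift — upgrading the secondary cation to a tertiary one.
Step 3: Br⁻ captures the cation: a lone pair on Br⁻ fills the empty p orbital, producing the alkyl halide product.
Total: 3 elementary steps.

3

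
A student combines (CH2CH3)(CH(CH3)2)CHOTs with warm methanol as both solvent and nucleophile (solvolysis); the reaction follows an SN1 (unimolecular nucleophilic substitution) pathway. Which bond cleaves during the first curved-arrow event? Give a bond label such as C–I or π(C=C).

Step 1: The C–O bond breaks with both electrons going to the tosylate; TsO⁻ leaves and a secondary carbocation remains.
The bond broken in this step is the C–O bond.

C–O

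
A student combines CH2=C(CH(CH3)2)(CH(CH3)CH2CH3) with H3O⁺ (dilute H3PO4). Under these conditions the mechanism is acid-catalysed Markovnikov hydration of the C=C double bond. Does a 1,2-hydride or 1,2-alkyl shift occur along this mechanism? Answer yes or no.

The first-formed carbocation is tertiary.
No single 1,2-shift to an adjacent carbon would produce a more-substituted cation than the one already present, so no rearrangement occurs.

no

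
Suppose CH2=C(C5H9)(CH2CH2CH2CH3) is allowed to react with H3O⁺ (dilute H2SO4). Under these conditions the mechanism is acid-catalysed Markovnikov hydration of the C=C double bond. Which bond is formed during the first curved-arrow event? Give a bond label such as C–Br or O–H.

C–H

Step 1: Protonation of the alkene by H3O⁺: the π bond acts as the nucleophile and picks up H⁺, giving the more stable (Markovnikov) tertiary carbocation. H2O is released.
The bond formed in this step is the C–H bond.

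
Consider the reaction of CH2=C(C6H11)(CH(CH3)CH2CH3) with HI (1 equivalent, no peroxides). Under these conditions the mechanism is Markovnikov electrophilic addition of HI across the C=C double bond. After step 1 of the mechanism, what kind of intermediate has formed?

Step 1: Protonation of the alkene by HI: the π bond acts as the nucleophile and picks up H⁺, giving the more stable (Markovnikov) tertiary carbocation. The H–I bond breaks heterolytically, releasing I⁻.
After step 1 the species present is a tertiary carbocation.

tertiary carbocation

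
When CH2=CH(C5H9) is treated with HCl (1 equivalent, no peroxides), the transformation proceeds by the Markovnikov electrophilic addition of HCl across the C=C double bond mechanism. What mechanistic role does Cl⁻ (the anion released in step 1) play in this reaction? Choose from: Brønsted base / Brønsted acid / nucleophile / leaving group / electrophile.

Step 3: Nucleophilic attack by Cl⁻ on the carbocation completes the addition, giving R–Cl.
Cl⁻ (the anion released in step 1) donates an electron pair to form a new σ-bond to carbon — it is the nucleophile.

nucleophile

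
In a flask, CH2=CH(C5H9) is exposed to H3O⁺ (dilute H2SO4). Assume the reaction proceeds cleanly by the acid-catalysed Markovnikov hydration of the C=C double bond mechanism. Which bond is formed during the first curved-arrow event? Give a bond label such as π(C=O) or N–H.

C–H

Step 1: Protonation of the alkene by H3O⁺: the π bond acts as the nucleophile and picks up H⁺, giving the more stable (Markovnikov) secondary carbocation. H2O is released.
The bond formed in this step is the C–H bond.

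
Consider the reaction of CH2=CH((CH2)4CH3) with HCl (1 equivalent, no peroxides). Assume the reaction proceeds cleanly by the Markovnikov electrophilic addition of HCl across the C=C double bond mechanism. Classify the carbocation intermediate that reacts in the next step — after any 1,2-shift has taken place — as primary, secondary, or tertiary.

secondary

Step 1: Protonation of the alkene by HCl: the π bond acts as the nucleophile and picks up H⁺, giving the more stable (Markovnikov) secondary carbocation. The H–Cl bond breaks heterolytically, releasing Cl⁻.
No single 1,2-shift to an adjacent carbon would give a more-substituted cation, so no rearrangement occurs.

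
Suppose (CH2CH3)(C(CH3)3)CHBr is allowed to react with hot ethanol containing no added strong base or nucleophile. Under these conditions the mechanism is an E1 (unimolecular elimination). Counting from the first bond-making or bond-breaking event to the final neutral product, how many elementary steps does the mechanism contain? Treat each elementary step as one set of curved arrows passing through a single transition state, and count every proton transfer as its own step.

Step 1: The C–Br bond breaks with both electrons going to the bromide; Br⁻ leaves and a secondary carbocation remains.
Step 2: Carbocation rearrangement: a 1,2-methyl shift from the adjacent tert-butyl carbon converts the initially-formed secondary cation into the more stable tertiary cation.
Step 3: Loss of a β-proton to an ethanol molecule of the solvent: the C–H bonding pair collapses toward the cationic carbon to form the C=C π bond, yielding the alkene.
Total: 3 elementary steps.

3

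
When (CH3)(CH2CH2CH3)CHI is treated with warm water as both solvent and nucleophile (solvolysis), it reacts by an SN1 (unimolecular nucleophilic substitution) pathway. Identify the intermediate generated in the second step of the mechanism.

Step 1: Unassisted departure of I⁻ (taking the C–I bonding pair) generates a secondary carbocation.
Step 2: H2O donates an oxygen lone pair into the empty p orbital of the cation, giving a protonated alcohol (an oxonium ion).
After step 2 the species present is an oxonium ion.

oxonium ion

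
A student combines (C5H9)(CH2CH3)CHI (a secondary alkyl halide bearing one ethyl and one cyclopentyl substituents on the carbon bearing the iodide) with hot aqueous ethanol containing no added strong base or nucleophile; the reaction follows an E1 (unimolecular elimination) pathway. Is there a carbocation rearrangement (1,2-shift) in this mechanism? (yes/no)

The first-formed carbocation is secondary.
The adjacent cyclopentyl carbon already bears 2 other carbon substituents and has a hydrogen to migrate; after a 1,2-hydride shift from that carbon the positive charge sits on a tertiary centre.
Tertiary is more stable than secondary, so the shift occurs.

yes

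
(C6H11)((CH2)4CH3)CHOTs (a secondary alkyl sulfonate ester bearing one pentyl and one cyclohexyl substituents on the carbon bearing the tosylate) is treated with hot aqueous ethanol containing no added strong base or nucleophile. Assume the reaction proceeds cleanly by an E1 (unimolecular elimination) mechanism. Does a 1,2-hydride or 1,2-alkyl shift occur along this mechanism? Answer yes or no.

yes

The first-formed carbocation is secondary.
The adjacent cyclohexyl carbon already bears 2 other carbon substituents and has a hydrogen to migrate; after a 1,2-hydride shift from that carbon the positive charge sits on a tertiary centre.
Tertiary is more stable than secondary, so the shift occurs.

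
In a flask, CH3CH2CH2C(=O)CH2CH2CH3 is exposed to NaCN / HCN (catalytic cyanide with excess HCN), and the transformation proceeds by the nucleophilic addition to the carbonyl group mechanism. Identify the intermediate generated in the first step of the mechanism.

tetrahedral alkoxide intermediate

Step 1: Nucleophilic addition: CN⁻ adds to the carbonyl carbon, pushing the π(C=O) electron pair onto oxygen and giving a tetrahedral alkoxide.
After step 1 the species present is a tetrahedral alkoxide intermediate.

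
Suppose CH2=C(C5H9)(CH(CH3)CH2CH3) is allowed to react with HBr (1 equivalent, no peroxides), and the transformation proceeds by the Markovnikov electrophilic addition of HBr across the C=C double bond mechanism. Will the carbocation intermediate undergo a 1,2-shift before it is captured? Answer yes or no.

The first-formed carbocation is tertiary.
No single 1,2-shift to an adjacent carbon would produce a more-substituted cation than the one already present, so no rearrangement occurs.

no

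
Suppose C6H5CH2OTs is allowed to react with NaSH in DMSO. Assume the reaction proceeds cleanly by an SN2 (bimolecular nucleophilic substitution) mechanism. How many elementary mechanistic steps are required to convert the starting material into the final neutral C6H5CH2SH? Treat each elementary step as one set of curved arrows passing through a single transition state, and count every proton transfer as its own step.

Step 1: HS⁻ attacks the back face of the α-carbon while TsO⁻ departs with the C–O bonding pair — a single concerted displacement through a pentacoordinate transition state.
Total: 1 elementary step.

1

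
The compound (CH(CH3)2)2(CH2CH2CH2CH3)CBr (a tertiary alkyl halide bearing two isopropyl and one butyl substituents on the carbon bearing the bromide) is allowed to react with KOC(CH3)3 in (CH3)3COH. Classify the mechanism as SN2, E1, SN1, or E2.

Conditions: a strong/bulky base with a tertiary substrate bearing a β-hydrogen.
These conditions are the textbook signature of the E2 pathway.
A strong (often hindered) base removes a β-H in concert with loss of the leaving group — bimolecular elimination.

E2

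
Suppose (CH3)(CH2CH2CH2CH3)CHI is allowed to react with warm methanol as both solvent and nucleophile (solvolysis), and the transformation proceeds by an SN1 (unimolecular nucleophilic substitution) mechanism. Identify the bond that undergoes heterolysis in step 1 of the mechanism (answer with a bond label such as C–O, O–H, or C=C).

Step 1: Rate-determining heterolysis of the C–I bond gives I⁻ and a secondary carbocation.
The bond broken in this step is the C–I bond.

C–I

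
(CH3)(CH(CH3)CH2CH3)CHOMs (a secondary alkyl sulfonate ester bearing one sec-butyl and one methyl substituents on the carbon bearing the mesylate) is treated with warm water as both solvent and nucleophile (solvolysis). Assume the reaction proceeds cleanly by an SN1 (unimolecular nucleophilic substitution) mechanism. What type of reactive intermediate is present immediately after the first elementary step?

secondary carbocation

Step 1: The C–O bond breaks with both electrons going to the mesylate; MsO⁻ leaves and a secondary carbocation remains.
After step 1 the species present is a secondary carbocation.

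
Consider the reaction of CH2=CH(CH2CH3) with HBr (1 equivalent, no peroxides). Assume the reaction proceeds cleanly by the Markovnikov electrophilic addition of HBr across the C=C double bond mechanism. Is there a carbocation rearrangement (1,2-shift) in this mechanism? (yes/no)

The first-formed carbocation is secondary.
No single 1,2-shift to an adjacent carbon would produce a more-substituted cation than the one already present, so no rearrangement occurs.

no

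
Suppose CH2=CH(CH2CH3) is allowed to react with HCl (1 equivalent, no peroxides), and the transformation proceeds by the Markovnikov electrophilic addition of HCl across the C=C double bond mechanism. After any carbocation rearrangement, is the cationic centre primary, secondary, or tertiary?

Step 1: The π electrons of the C=C bond attack a proton of HCl; Markovnikov addition places the new C–H on the less-substituted alkene carbon, so the positive charge ends up on the more-substituted carbon — a secondary carbocation. The H–Cl bond breaks heterolytically, releasing Cl⁻.
No single 1,2-shift to an adjacent carbon would give a more-substituted cation, so no rearrangement occurs.

secondary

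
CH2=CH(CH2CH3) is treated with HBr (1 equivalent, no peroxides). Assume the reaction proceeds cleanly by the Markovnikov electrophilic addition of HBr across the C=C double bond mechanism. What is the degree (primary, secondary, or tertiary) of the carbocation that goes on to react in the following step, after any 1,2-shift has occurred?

secondary

Step 1: The π electrons of the C=C bond attack a proton of HBr; Markovnikov addition places the new C–H on the less-substituted alkene carbon, so the positive charge ends up on the more-substituted carbon — a secondary carbocation. The H–Br bond breaks heterolytically, releasing Br⁻.
No single 1,2-shift to an adjacent carbon would give a more-substituted cation, so no rearrangement occurs.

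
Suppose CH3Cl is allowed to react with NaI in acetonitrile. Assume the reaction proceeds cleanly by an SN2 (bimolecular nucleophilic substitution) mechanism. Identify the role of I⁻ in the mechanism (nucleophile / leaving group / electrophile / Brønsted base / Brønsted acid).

Step 1: I⁻ attacks the back face of the α-carbon while Cl⁻ departs with the C–Cl bonding pair — a single concerted displacement through a pentacoordinate transition state.
I⁻ donates an electron pair to form a new σ-bond to carbon — it is the nucleophile.

nucleophile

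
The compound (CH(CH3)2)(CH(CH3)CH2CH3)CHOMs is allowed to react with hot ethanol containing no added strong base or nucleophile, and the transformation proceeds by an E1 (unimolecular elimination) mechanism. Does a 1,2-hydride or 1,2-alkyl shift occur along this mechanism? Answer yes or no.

The first-formed carbocation is secondary.
The adjacent isopropyl carbon already bears 2 other carbon substituents and has a hydrogen to migrate; after a 1,2-hydride shift from that carbon the positive charge sits on a tertiary centre.
Tertiary is more stable than secondary, so the shift occurs.

yes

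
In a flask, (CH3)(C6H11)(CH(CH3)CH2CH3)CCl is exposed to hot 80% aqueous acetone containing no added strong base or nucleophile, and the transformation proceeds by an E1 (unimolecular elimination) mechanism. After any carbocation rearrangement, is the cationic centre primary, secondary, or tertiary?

Step 1: Ionisation: the C–Cl σ-bond cleaves heterolytically; both bonding electrons depart with Cl⁻, leaving a tertiary carbocation at the α-carbon.
No single 1,2-shift to an adjacent carbon would give a more-substituted cation, so no rearrangement occurs.

tertiary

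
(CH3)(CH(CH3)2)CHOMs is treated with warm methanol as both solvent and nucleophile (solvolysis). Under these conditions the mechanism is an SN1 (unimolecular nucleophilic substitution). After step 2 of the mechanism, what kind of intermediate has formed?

Step 1: Rate-determining heterolysis of the C–O bond gives MsO⁻ and a secondary carbocation.
Step 2: A hydride (H with its bonding pair) migrates from the adjacent isopropyl carbon to the cationic centre — a 1,2-hydride shift — upgrading the secondary cation to a tertiary one.
After step 2 the species present is a tertiary carbocation.

tertiary carbocation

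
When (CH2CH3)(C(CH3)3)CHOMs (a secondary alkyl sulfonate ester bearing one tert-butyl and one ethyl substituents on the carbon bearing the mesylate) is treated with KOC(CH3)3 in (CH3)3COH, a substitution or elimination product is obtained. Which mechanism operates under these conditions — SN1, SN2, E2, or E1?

Conditions: a strong/bulky base with a secondary substrate bearing a β-hydrogen.
These conditions are the textbook signature of the E2 pathway.
A strong (often hindered) base removes a β-H in concert with loss of the leaving group — bimolecular elimination.

E2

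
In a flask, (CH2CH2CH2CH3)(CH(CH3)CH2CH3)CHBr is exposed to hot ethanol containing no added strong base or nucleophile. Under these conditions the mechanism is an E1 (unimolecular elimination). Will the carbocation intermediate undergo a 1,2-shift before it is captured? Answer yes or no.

The first-formed carbocation is secondary.
The adjacent sec-butyl carbon already bears 2 other carbon substituents and has a hydrogen to migrate; after a 1,2-hydride shift from that carbon the positive charge sits on a tertiary centre.
Tertiary is more stable than secondary, so the shift occurs.

yes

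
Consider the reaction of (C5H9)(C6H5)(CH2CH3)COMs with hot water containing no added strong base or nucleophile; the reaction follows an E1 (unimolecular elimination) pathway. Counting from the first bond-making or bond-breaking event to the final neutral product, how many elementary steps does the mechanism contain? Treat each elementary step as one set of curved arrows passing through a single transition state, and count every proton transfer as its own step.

2

Step 1: Unassisted departure of MsO⁻ (taking the C–O bonding pair) generates a tertiary carbocation.
(No 1,2-shift: no single shift to an adjacent carbon would give a more stable cation.)
Step 2: Loss of a β-proton to a water molecule of the solvent: the C–H bonding pair collapses toward the cationic carbon to form the C=C π bond, yielding the alkene.
Total: 2 elementary steps.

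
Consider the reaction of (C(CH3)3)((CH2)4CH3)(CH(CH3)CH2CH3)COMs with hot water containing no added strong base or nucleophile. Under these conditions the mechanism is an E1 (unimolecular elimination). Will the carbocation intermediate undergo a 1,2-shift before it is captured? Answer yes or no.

no

The first-formed carbocation is tertiary.
No single 1,2-shift to an adjacent carbon would produce a more-substituted cation than the one already present, so no rearrangement occurs.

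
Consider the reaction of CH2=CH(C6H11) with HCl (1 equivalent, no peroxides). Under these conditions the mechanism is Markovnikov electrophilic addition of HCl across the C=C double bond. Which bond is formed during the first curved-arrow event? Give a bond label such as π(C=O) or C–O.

C–H

Step 1: Protonation of the alkene by HCl: the π bond acts as the nucleophile and picks up H⁺, giving the more stable (Markovnikov) secondary carbocation. The H–Cl bond breaks heterolytically, releasing Cl⁻.
The bond formed in this step is the C–H bond.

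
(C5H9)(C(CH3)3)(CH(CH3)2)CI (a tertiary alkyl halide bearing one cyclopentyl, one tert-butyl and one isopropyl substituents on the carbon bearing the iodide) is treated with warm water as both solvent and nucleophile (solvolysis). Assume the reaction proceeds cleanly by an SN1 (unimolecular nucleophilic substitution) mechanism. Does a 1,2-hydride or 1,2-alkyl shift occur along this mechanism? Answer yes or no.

no

The first-formed carbocation is tertiary.
No single 1,2-shift to an adjacent carbon would produce a more-substituted cation than the one already present, so no rearrangement occurs.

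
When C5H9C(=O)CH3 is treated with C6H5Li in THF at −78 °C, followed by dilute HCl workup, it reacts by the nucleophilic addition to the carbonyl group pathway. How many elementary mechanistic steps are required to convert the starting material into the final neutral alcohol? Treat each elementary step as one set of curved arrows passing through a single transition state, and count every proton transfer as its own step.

2

Step 1: A lone pair / filled orbital on the carbanion-like carbon of C6H5Li attacks the electrophilic carbonyl carbon; the π(C=O) electrons shift onto oxygen, producing a tetrahedral alkoxide intermediate.
Step 2: The alkoxide picks up a proton during dilute HCl workup to yield an alcohol.
Total: 2 elementary steps.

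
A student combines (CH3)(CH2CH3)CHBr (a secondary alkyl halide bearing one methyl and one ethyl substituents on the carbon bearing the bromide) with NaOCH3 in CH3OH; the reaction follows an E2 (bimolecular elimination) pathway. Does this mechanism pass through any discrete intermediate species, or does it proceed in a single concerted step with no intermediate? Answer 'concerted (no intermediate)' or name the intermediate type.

The strong base CH3O⁻ removes a β-hydrogen; in the same concerted event the electrons of the breaking C–H bond form the new π(C=C) bond and the C–Br σ-bond breaks, expelling Br⁻. Anti-periplanar geometry; one transition state.
All bond changes occur in one transition state; no discrete intermediate is formed.

concerted (no intermediate)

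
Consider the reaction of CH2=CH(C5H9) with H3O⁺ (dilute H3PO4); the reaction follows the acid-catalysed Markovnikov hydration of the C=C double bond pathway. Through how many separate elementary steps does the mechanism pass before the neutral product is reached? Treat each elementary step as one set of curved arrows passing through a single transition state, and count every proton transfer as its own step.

Step 1: Electrophilic addition begins with the π(C=C) electrons forming a bond to the proton of H3O⁺. Following Markovnikov's rule, the resulting cation is secondary. H2O is released.
Step 2: A 1,2-hydride shift from the adjacent cyclopentyl carbon moves the positive charge from the secondary centre to an adjacent carbon, generating a more stable tertiary carbocation.
Step 3: Nucleophilic capture of the cation by H2O produces the protonated alcohol (an oxonium ion).
Step 4: Deprotonation of the oxonium ion by a water molecule delivers the neutral alcohol and regenerates the acid catalyst.
Total: 4 elementary steps.

4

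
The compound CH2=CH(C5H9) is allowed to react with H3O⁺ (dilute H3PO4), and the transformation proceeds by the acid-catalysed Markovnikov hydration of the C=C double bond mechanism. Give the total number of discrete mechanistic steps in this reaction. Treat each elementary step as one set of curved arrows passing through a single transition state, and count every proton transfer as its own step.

Step 1: Protonation of the alkene by H3O⁺: the π bond acts as the nucleophile and picks up H⁺, giving the more stable (Markovnikov) secondary carbocation. H2O is released.
Step 2: A 1,2-hydride shift from the adjacent cyclopentyl carbon moves the positive charge from the secondary centre to an adjacent carbon, generating a more stable tertiary carbocation.
Step 3: Nucleophilic capture of the cation by H2O produces the protonated alcohol (an oxonium ion).
Step 4: Deprotonation of the oxonium ion by a water molecule delivers the neutral alcohol and regenerates the acid catalyst.
Total: 4 elementary steps.

4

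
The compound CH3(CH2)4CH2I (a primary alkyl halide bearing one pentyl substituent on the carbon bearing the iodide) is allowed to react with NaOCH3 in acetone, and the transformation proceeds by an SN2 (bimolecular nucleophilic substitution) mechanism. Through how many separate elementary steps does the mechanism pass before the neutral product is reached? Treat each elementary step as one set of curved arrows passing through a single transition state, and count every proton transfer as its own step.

1

Step 1: Backside attack by CH3O⁻ on the carbon bearing the iodide: the new C–O bond forms as the C–I bond breaks, with Walden inversion at carbon.
Total: 1 elementary step.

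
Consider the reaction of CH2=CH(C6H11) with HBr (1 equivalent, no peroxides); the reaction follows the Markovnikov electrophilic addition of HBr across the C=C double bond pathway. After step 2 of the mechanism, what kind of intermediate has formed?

Step 1: The π electrons of the C=C bond attack a proton of HBr; Markovnikov addition places the new C–H on the less-substituted alkene carbon, so the positive charge ends up on the more-substituted carbon — a secondary carbocation. The H–Br bond breaks heterolytically, releasing Br⁻.
Step 2: A hydride (H with its bonding pair) migrates from the adjacent cyclohexyl carbon to the cationic centre — a 1,2-hydride shift — upgrading the secondary cation to a tertiary one.
After step 2 the species present is a tertiary carbocation.

tertiary carbocation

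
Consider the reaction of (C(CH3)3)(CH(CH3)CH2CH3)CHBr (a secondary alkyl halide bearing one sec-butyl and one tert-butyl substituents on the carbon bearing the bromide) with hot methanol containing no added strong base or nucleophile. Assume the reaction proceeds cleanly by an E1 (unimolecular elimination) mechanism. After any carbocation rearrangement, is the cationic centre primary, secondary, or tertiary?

Step 1: Unassisted departure of Br⁻ (taking the C–Br bonding pair) generates a secondary carbocation.
Step 2: A hydride (H with its bonding pair) migrates from the adjacent sec-butyl carbon to the cationic centre — a 1,2-hydride shift — upgrading the secondary cation to a tertiary one.
The cation rearranges from secondary to tertiary via a 1,2-hydride shift from the adjacent sec-butyl carbon; the tertiary cation is what reacts next.

tertiary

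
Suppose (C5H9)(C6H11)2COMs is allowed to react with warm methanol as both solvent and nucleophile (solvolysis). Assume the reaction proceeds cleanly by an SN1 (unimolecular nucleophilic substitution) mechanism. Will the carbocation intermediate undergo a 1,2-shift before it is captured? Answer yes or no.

no

The first-formed carbocation is tertiary.
No single 1,2-shift to an adjacent carbon would produce a more-substituted cation than the one already present, so no rearrangement occurs.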